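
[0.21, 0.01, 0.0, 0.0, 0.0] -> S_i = 0.21*0.03^i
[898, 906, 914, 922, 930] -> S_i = 898 + 8*i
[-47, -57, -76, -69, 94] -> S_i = Random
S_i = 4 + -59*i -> [4, -55, -114, -173, -232]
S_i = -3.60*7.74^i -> [-3.6, -27.86, -215.67, -1669.27, -12920.11]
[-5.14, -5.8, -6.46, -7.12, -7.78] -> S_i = -5.14 + -0.66*i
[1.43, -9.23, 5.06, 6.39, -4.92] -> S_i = Random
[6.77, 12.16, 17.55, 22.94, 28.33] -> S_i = 6.77 + 5.39*i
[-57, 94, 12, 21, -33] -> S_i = Random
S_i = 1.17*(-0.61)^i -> [1.17, -0.71, 0.44, -0.27, 0.16]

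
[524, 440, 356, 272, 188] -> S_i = 524 + -84*i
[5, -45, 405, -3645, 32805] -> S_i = 5*-9^i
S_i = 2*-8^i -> [2, -16, 128, -1024, 8192]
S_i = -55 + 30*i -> [-55, -25, 5, 35, 65]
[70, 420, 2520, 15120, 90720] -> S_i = 70*6^i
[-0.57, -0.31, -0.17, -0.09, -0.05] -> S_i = -0.57*0.54^i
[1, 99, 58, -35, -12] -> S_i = Random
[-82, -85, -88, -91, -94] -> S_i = -82 + -3*i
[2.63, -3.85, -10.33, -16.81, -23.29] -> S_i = 2.63 + -6.48*i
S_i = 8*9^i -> [8, 72, 648, 5832, 52488]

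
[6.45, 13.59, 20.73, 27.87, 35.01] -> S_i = 6.45 + 7.14*i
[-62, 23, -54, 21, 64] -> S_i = Random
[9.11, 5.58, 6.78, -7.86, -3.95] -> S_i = Random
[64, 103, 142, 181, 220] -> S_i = 64 + 39*i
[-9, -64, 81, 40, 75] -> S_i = Random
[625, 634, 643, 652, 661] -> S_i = 625 + 9*i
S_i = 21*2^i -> [21, 42, 84, 168, 336]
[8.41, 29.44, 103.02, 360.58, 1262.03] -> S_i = 8.41*3.50^i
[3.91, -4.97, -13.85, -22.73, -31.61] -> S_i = 3.91 + -8.88*i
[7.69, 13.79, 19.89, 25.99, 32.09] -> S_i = 7.69 + 6.10*i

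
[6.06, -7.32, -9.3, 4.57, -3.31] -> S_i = Random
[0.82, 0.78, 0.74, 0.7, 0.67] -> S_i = 0.82*0.95^i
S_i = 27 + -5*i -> [27, 22, 17, 12, 7]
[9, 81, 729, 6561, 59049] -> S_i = 9*9^i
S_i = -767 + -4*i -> [-767, -771, -775, -779, -783]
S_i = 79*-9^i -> [79, -711, 6399, -57591, 518319]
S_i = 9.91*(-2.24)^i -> [9.91, -22.2, 49.72, -111.38, 249.5]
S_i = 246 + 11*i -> [246, 257, 268, 279, 290]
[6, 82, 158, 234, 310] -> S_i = 6 + 76*i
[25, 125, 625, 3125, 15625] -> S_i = 25*5^i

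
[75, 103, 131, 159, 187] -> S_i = 75 + 28*i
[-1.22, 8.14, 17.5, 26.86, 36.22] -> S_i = -1.22 + 9.36*i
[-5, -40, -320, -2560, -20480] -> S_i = -5*8^i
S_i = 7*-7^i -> [7, -49, 343, -2401, 16807]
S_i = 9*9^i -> [9, 81, 729, 6561, 59049]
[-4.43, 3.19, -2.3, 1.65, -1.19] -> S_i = -4.43*(-0.72)^i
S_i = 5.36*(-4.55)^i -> [5.36, -24.39, 110.97, -504.89, 2297.26]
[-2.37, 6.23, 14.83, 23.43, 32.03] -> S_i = -2.37 + 8.60*i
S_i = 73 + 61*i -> [73, 134, 195, 256, 317]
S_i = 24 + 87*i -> [24, 111, 198, 285, 372]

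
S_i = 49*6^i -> [49, 294, 1764, 10584, 63504]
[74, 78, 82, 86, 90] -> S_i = 74 + 4*i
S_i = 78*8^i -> [78, 624, 4992, 39936, 319488]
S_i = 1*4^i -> [1, 4, 16, 64, 256]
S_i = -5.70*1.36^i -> [-5.7, -7.75, -10.54, -14.34, -19.5]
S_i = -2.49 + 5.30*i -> [-2.49, 2.81, 8.11, 13.41, 18.71]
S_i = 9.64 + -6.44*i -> [9.64, 3.2, -3.24, -9.68, -16.12]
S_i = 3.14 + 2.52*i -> [3.14, 5.66, 8.18, 10.7, 13.22]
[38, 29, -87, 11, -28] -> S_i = Random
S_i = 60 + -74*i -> [60, -14, -88, -162, -236]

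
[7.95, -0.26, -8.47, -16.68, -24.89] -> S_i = 7.95 + -8.21*i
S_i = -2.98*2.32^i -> [-2.98, -6.91, -16.04, -37.21, -86.33]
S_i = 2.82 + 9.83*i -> [2.82, 12.65, 22.48, 32.31, 42.14]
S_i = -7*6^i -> [-7, -42, -252, -1512, -9072]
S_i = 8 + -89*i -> [8, -81, -170, -259, -348]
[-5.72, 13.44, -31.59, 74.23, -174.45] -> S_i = -5.72*(-2.35)^i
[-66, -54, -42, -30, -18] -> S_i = -66 + 12*i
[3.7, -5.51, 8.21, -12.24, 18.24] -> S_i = 3.70*(-1.49)^i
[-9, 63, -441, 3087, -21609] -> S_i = -9*-7^i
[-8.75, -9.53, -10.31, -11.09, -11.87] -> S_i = -8.75 + -0.78*i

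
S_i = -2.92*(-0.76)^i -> [-2.92, 2.22, -1.69, 1.28, -0.97]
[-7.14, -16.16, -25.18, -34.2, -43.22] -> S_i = -7.14 + -9.02*i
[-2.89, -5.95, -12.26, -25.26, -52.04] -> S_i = -2.89*2.06^i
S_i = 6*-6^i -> [6, -36, 216, -1296, 7776]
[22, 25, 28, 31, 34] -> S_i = 22 + 3*i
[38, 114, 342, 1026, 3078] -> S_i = 38*3^i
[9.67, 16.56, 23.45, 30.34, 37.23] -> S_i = 9.67 + 6.89*i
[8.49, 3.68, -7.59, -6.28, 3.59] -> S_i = Random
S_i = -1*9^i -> [-1, -9, -81, -729, -6561]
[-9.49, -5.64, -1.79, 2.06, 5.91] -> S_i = -9.49 + 3.85*i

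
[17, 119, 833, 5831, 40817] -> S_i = 17*7^i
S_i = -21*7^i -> [-21, -147, -1029, -7203, -50421]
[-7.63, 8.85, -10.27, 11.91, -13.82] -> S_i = -7.63*(-1.16)^i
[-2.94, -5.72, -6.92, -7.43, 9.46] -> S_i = Random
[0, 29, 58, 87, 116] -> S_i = 0 + 29*i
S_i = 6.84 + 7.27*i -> [6.84, 14.11, 21.38, 28.65, 35.92]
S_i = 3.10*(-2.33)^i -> [3.1, -7.22, 16.83, -39.21, 91.37]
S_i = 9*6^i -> [9, 54, 324, 1944, 11664]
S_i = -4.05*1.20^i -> [-4.05, -4.86, -5.83, -7.0, -8.4]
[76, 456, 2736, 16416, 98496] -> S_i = 76*6^i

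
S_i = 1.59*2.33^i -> [1.59, 3.7, 8.63, 20.11, 46.86]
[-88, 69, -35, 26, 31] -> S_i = Random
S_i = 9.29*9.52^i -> [9.29, 88.44, 841.96, 8015.43, 76306.85]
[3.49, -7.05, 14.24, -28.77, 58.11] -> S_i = 3.49*(-2.02)^i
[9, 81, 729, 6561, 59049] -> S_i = 9*9^i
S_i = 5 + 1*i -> [5, 6, 7, 8, 9]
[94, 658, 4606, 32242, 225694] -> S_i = 94*7^i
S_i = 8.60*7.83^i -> [8.6, 67.34, 527.26, 4128.42, 32325.52]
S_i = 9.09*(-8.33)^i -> [9.09, -75.72, 630.75, -5254.11, 43766.71]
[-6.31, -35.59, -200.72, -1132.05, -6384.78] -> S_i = -6.31*5.64^i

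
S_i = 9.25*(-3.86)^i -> [9.25, -35.7, 137.82, -531.99, 2053.48]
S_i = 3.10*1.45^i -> [3.1, 4.5, 6.52, 9.45, 13.7]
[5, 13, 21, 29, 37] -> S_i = 5 + 8*i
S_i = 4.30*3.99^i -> [4.3, 17.16, 68.46, 273.14, 1089.83]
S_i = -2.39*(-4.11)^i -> [-2.39, 9.82, -40.37, 165.93, -681.97]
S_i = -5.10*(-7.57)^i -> [-5.1, 38.61, -292.25, 2212.37, -16747.64]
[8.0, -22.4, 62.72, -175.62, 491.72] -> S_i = 8.00*(-2.80)^i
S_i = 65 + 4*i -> [65, 69, 73, 77, 81]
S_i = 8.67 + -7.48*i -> [8.67, 1.19, -6.29, -13.77, -21.25]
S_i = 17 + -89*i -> [17, -72, -161, -250, -339]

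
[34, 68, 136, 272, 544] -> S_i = 34*2^i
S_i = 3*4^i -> [3, 12, 48, 192, 768]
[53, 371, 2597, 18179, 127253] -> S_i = 53*7^i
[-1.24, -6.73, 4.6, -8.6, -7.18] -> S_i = Random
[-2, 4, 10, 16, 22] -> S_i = -2 + 6*i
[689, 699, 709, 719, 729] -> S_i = 689 + 10*i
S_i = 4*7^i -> [4, 28, 196, 1372, 9604]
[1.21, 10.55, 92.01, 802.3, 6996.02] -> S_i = 1.21*8.72^i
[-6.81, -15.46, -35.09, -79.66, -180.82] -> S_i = -6.81*2.27^i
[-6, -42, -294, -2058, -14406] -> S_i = -6*7^i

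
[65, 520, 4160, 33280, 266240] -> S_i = 65*8^i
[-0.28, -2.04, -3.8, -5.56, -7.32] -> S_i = -0.28 + -1.76*i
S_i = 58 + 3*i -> [58, 61, 64, 67, 70]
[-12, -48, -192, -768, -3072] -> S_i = -12*4^i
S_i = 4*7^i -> [4, 28, 196, 1372, 9604]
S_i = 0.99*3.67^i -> [0.99, 3.63, 13.33, 48.94, 179.6]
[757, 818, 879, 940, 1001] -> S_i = 757 + 61*i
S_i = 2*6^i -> [2, 12, 72, 432, 2592]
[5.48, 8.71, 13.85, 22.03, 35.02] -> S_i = 5.48*1.59^i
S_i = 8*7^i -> [8, 56, 392, 2744, 19208]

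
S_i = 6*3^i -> [6, 18, 54, 162, 486]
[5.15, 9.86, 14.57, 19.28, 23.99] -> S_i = 5.15 + 4.71*i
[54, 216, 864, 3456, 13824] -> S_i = 54*4^i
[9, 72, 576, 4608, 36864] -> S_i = 9*8^i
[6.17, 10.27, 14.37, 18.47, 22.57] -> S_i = 6.17 + 4.10*i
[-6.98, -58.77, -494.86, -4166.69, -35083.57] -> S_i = -6.98*8.42^i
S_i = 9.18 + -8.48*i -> [9.18, 0.7, -7.78, -16.26, -24.74]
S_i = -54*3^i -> [-54, -162, -486, -1458, -4374]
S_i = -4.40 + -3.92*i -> [-4.4, -8.32, -12.24, -16.16, -20.08]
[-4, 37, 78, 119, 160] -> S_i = -4 + 41*i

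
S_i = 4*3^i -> [4, 12, 36, 108, 324]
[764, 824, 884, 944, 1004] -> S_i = 764 + 60*i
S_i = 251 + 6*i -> [251, 257, 263, 269, 275]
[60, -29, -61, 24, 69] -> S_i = Random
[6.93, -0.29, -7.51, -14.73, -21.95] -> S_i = 6.93 + -7.22*i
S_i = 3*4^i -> [3, 12, 48, 192, 768]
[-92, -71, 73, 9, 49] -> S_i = Random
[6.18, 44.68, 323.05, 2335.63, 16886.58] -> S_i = 6.18*7.23^i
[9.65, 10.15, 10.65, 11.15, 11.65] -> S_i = 9.65 + 0.50*i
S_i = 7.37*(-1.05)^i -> [7.37, -7.74, 8.13, -8.53, 8.96]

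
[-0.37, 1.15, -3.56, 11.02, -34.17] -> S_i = -0.37*(-3.10)^i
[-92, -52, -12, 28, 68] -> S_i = -92 + 40*i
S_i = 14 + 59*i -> [14, 73, 132, 191, 250]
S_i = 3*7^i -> [3, 21, 147, 1029, 7203]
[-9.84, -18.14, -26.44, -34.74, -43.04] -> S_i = -9.84 + -8.30*i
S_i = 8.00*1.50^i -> [8.0, 12.0, 18.0, 27.0, 40.5]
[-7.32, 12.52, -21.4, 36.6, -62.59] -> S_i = -7.32*(-1.71)^i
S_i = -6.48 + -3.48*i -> [-6.48, -9.96, -13.44, -16.92, -20.4]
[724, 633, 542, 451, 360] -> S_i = 724 + -91*i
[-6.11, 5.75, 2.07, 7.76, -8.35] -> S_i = Random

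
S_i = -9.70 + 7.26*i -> [-9.7, -2.44, 4.82, 12.08, 19.34]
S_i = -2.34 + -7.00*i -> [-2.34, -9.34, -16.34, -23.34, -30.34]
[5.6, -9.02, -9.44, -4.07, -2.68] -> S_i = Random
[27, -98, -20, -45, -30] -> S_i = Random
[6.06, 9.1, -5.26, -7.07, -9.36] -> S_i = Random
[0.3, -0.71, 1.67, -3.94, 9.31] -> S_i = 0.30*(-2.36)^i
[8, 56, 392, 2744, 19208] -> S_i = 8*7^i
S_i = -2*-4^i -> [-2, 8, -32, 128, -512]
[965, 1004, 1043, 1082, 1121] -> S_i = 965 + 39*i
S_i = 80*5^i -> [80, 400, 2000, 10000, 50000]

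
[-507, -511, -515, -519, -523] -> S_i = -507 + -4*i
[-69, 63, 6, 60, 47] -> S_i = Random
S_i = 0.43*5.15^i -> [0.43, 2.21, 11.4, 58.73, 302.48]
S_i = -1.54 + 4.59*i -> [-1.54, 3.05, 7.64, 12.23, 16.82]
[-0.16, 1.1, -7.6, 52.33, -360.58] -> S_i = -0.16*(-6.89)^i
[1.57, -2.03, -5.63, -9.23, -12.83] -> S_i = 1.57 + -3.60*i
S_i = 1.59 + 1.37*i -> [1.59, 2.96, 4.33, 5.7, 7.07]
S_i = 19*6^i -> [19, 114, 684, 4104, 24624]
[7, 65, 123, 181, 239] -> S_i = 7 + 58*i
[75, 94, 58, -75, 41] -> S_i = Random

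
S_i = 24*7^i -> [24, 168, 1176, 8232, 57624]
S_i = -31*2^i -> [-31, -62, -124, -248, -496]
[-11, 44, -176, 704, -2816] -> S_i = -11*-4^i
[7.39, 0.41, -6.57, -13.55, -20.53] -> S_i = 7.39 + -6.98*i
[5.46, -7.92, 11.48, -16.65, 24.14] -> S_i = 5.46*(-1.45)^i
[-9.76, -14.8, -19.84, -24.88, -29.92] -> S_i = -9.76 + -5.04*i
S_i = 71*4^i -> [71, 284, 1136, 4544, 18176]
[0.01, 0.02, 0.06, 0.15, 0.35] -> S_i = 0.01*2.44^i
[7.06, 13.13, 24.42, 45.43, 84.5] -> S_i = 7.06*1.86^i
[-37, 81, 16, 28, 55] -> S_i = Random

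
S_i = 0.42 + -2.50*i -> [0.42, -2.08, -4.58, -7.08, -9.58]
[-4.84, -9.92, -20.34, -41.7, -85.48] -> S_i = -4.84*2.05^i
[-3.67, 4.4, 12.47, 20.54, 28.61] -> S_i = -3.67 + 8.07*i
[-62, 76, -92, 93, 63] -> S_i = Random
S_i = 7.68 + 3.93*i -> [7.68, 11.61, 15.54, 19.47, 23.4]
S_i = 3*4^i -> [3, 12, 48, 192, 768]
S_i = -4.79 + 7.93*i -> [-4.79, 3.14, 11.07, 19.0, 26.93]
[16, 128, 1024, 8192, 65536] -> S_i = 16*8^i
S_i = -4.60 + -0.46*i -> [-4.6, -5.06, -5.52, -5.98, -6.44]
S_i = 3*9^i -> [3, 27, 243, 2187, 19683]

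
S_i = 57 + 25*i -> [57, 82, 107, 132, 157]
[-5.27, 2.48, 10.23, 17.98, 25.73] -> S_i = -5.27 + 7.75*i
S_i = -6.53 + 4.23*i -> [-6.53, -2.3, 1.93, 6.16, 10.39]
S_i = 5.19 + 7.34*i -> [5.19, 12.53, 19.87, 27.21, 34.55]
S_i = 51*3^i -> [51, 153, 459, 1377, 4131]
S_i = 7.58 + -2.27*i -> [7.58, 5.31, 3.04, 0.77, -1.5]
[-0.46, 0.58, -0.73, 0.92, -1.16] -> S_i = -0.46*(-1.26)^i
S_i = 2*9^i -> [2, 18, 162, 1458, 13122]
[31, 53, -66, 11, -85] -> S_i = Random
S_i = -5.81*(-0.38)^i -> [-5.81, 2.21, -0.84, 0.32, -0.12]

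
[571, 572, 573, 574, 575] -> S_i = 571 + 1*i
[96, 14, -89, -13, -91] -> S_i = Random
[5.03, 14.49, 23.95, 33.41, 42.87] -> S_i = 5.03 + 9.46*i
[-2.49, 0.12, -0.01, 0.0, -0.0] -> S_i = -2.49*(-0.05)^i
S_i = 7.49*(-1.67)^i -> [7.49, -12.51, 20.89, -34.88, 58.26]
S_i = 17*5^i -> [17, 85, 425, 2125, 10625]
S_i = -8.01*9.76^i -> [-8.01, -78.18, -763.01, -7447.01, -72682.82]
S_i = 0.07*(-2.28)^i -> [0.07, -0.16, 0.36, -0.83, 1.89]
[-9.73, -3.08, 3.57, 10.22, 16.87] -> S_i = -9.73 + 6.65*i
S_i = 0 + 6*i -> [0, 6, 12, 18, 24]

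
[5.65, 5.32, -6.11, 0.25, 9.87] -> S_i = Random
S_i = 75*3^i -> [75, 225, 675, 2025, 6075]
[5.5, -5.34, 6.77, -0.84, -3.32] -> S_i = Random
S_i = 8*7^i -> [8, 56, 392, 2744, 19208]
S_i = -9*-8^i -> [-9, 72, -576, 4608, -36864]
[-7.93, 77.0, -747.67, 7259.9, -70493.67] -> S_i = -7.93*(-9.71)^i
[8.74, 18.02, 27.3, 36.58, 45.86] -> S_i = 8.74 + 9.28*i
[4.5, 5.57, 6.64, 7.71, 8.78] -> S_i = 4.50 + 1.07*i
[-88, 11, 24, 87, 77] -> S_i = Random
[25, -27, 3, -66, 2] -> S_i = Random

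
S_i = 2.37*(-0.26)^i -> [2.37, -0.62, 0.16, -0.04, 0.01]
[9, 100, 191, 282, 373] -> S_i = 9 + 91*i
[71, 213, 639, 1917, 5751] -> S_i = 71*3^i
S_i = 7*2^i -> [7, 14, 28, 56, 112]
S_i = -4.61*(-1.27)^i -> [-4.61, 5.85, -7.44, 9.44, -11.99]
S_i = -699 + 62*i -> [-699, -637, -575, -513, -451]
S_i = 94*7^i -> [94, 658, 4606, 32242, 225694]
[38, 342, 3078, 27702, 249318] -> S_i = 38*9^i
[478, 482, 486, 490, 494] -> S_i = 478 + 4*i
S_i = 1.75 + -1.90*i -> [1.75, -0.15, -2.05, -3.95, -5.85]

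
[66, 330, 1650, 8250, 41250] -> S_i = 66*5^i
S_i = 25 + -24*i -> [25, 1, -23, -47, -71]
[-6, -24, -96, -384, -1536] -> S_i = -6*4^i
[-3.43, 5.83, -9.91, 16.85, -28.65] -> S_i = -3.43*(-1.70)^i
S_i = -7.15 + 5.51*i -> [-7.15, -1.64, 3.87, 9.38, 14.89]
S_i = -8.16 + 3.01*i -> [-8.16, -5.15, -2.14, 0.87, 3.88]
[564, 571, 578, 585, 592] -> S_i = 564 + 7*i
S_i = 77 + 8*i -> [77, 85, 93, 101, 109]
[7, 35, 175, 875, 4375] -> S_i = 7*5^i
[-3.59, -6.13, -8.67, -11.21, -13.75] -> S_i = -3.59 + -2.54*i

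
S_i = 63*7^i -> [63, 441, 3087, 21609, 151263]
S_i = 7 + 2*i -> [7, 9, 11, 13, 15]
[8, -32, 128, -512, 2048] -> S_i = 8*-4^i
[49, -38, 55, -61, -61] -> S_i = Random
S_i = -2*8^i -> [-2, -16, -128, -1024, -8192]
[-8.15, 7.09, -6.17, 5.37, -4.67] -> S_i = -8.15*(-0.87)^i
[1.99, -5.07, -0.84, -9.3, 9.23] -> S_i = Random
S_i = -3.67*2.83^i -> [-3.67, -10.39, -29.39, -83.18, -235.4]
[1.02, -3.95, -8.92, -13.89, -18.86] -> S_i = 1.02 + -4.97*i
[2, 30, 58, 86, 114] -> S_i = 2 + 28*i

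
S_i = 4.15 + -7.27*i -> [4.15, -3.12, -10.39, -17.66, -24.93]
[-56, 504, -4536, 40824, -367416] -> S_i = -56*-9^i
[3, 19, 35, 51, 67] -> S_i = 3 + 16*i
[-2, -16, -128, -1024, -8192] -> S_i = -2*8^i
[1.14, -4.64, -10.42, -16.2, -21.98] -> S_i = 1.14 + -5.78*i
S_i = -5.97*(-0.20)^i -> [-5.97, 1.19, -0.24, 0.05, -0.01]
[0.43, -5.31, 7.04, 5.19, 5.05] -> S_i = Random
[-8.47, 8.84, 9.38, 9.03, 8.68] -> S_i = Random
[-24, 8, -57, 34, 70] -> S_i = Random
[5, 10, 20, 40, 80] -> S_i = 5*2^i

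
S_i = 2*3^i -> [2, 6, 18, 54, 162]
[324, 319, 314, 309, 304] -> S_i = 324 + -5*i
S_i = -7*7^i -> [-7, -49, -343, -2401, -16807]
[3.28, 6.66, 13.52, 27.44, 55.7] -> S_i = 3.28*2.03^i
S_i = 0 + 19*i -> [0, 19, 38, 57, 76]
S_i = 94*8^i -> [94, 752, 6016, 48128, 385024]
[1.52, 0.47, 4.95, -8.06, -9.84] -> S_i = Random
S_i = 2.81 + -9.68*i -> [2.81, -6.87, -16.55, -26.23, -35.91]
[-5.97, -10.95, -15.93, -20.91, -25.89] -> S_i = -5.97 + -4.98*i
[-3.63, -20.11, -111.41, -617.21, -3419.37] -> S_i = -3.63*5.54^i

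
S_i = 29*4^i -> [29, 116, 464, 1856, 7424]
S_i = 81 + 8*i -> [81, 89, 97, 105, 113]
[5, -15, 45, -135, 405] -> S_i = 5*-3^i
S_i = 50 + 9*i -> [50, 59, 68, 77, 86]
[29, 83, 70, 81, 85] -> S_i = Random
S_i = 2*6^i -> [2, 12, 72, 432, 2592]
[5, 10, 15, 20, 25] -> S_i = 5 + 5*i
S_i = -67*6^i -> [-67, -402, -2412, -14472, -86832]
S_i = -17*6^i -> [-17, -102, -612, -3672, -22032]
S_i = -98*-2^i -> [-98, 196, -392, 784, -1568]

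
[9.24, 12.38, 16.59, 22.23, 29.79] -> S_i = 9.24*1.34^i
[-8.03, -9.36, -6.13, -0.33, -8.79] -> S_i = Random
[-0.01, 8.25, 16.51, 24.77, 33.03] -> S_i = -0.01 + 8.26*i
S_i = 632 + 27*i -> [632, 659, 686, 713, 740]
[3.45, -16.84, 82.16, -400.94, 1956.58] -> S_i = 3.45*(-4.88)^i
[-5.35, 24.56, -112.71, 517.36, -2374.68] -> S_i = -5.35*(-4.59)^i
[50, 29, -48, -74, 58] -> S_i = Random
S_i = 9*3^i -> [9, 27, 81, 243, 729]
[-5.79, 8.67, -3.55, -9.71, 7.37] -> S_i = Random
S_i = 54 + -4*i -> [54, 50, 46, 42, 38]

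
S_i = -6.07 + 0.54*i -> [-6.07, -5.53, -4.99, -4.45, -3.91]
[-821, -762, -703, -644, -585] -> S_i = -821 + 59*i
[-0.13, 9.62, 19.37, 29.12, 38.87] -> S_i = -0.13 + 9.75*i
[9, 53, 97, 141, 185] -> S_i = 9 + 44*i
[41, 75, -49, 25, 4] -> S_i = Random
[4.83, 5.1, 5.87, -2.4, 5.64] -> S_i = Random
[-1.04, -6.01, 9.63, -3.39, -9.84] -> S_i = Random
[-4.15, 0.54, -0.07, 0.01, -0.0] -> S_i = -4.15*(-0.13)^i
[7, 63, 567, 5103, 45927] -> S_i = 7*9^i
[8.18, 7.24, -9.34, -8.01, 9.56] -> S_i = Random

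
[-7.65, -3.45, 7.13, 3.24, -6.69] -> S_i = Random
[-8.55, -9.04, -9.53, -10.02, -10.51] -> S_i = -8.55 + -0.49*i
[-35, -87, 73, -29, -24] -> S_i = Random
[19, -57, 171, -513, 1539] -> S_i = 19*-3^i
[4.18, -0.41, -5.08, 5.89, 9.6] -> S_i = Random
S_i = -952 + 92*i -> [-952, -860, -768, -676, -584]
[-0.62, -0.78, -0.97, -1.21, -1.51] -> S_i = -0.62*1.25^i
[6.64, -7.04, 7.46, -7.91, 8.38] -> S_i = 6.64*(-1.06)^i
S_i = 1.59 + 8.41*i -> [1.59, 10.0, 18.41, 26.82, 35.23]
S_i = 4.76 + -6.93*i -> [4.76, -2.17, -9.1, -16.03, -22.96]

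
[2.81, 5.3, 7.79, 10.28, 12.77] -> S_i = 2.81 + 2.49*i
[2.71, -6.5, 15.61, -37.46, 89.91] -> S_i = 2.71*(-2.40)^i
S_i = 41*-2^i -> [41, -82, 164, -328, 656]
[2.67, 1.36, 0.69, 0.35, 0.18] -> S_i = 2.67*0.51^i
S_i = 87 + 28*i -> [87, 115, 143, 171, 199]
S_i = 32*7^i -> [32, 224, 1568, 10976, 76832]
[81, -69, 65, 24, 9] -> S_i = Random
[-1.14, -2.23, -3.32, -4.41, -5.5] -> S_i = -1.14 + -1.09*i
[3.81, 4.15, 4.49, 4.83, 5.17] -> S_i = 3.81 + 0.34*i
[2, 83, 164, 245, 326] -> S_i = 2 + 81*i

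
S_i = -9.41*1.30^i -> [-9.41, -12.23, -15.9, -20.67, -26.88]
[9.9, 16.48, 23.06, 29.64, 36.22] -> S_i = 9.90 + 6.58*i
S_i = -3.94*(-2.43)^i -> [-3.94, 9.57, -23.27, 56.53, -137.38]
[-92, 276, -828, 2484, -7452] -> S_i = -92*-3^i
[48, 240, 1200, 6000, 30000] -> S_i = 48*5^i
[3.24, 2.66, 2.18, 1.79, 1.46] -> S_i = 3.24*0.82^i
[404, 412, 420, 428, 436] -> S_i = 404 + 8*i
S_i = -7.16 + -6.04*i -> [-7.16, -13.2, -19.24, -25.28, -31.32]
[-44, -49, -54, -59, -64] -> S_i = -44 + -5*i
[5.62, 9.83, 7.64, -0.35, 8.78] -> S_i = Random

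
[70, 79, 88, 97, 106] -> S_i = 70 + 9*i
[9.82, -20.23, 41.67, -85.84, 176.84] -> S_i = 9.82*(-2.06)^i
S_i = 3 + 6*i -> [3, 9, 15, 21, 27]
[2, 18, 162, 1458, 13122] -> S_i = 2*9^i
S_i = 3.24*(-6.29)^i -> [3.24, -20.38, 128.19, -806.3, 5071.63]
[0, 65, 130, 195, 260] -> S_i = 0 + 65*i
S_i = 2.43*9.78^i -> [2.43, 23.77, 232.43, 2273.12, 22231.14]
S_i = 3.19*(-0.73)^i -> [3.19, -2.33, 1.7, -1.24, 0.91]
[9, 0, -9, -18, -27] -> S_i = 9 + -9*i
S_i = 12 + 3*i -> [12, 15, 18, 21, 24]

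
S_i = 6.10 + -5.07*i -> [6.1, 1.03, -4.04, -9.11, -14.18]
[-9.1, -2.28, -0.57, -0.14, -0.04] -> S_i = -9.10*0.25^i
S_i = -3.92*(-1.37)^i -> [-3.92, 5.37, -7.36, 10.08, -13.81]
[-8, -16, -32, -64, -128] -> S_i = -8*2^i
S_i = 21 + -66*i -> [21, -45, -111, -177, -243]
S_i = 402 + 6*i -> [402, 408, 414, 420, 426]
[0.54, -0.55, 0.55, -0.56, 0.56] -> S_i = 0.54*(-1.01)^i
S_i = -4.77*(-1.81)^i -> [-4.77, 8.63, -15.63, 28.28, -51.2]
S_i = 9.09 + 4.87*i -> [9.09, 13.96, 18.83, 23.7, 28.57]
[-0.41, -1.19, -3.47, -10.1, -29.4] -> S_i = -0.41*2.91^i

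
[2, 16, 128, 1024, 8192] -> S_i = 2*8^i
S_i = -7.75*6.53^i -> [-7.75, -50.61, -330.47, -2157.95, -14091.41]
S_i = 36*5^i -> [36, 180, 900, 4500, 22500]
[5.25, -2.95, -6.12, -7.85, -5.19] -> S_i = Random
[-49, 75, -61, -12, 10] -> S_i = Random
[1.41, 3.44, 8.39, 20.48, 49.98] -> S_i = 1.41*2.44^i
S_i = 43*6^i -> [43, 258, 1548, 9288, 55728]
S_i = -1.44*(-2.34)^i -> [-1.44, 3.37, -7.88, 18.45, -43.17]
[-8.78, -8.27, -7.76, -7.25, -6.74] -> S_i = -8.78 + 0.51*i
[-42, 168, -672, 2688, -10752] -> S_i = -42*-4^i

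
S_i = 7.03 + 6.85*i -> [7.03, 13.88, 20.73, 27.58, 34.43]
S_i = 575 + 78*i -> [575, 653, 731, 809, 887]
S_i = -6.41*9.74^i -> [-6.41, -62.43, -608.1, -5922.91, -57689.11]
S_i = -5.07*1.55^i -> [-5.07, -7.86, -12.18, -18.88, -29.26]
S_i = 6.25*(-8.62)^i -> [6.25, -53.87, 464.4, -4003.15, 34507.15]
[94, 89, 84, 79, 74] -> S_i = 94 + -5*i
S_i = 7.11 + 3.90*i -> [7.11, 11.01, 14.91, 18.81, 22.71]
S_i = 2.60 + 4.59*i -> [2.6, 7.19, 11.78, 16.37, 20.96]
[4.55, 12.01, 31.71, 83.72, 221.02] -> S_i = 4.55*2.64^i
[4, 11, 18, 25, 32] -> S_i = 4 + 7*i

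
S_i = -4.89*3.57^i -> [-4.89, -17.46, -62.32, -222.49, -794.29]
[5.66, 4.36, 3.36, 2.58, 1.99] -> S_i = 5.66*0.77^i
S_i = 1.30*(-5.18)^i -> [1.3, -6.73, 34.88, -180.69, 935.97]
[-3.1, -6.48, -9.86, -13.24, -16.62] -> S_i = -3.10 + -3.38*i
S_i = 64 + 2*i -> [64, 66, 68, 70, 72]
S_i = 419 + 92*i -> [419, 511, 603, 695, 787]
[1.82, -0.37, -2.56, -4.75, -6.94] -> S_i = 1.82 + -2.19*i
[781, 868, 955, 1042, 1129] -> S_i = 781 + 87*i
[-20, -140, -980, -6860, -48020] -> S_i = -20*7^i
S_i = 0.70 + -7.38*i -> [0.7, -6.68, -14.06, -21.44, -28.82]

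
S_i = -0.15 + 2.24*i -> [-0.15, 2.09, 4.33, 6.57, 8.81]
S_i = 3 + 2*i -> [3, 5, 7, 9, 11]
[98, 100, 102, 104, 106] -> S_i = 98 + 2*i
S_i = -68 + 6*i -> [-68, -62, -56, -50, -44]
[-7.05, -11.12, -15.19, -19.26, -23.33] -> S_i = -7.05 + -4.07*i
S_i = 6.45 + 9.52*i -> [6.45, 15.97, 25.49, 35.01, 44.53]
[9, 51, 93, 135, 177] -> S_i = 9 + 42*i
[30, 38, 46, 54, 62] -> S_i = 30 + 8*i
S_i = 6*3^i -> [6, 18, 54, 162, 486]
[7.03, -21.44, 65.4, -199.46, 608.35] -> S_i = 7.03*(-3.05)^i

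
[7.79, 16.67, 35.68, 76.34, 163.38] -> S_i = 7.79*2.14^i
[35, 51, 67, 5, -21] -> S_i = Random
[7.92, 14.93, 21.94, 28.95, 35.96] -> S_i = 7.92 + 7.01*i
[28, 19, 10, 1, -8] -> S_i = 28 + -9*i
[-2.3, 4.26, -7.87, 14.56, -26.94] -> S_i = -2.30*(-1.85)^i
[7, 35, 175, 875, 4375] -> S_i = 7*5^i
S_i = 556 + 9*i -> [556, 565, 574, 583, 592]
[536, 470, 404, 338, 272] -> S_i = 536 + -66*i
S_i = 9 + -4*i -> [9, 5, 1, -3, -7]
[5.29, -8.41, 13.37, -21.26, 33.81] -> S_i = 5.29*(-1.59)^i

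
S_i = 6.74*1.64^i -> [6.74, 11.05, 18.13, 29.73, 48.76]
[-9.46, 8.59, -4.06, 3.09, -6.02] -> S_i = Random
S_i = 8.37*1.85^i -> [8.37, 15.48, 28.65, 53.0, 98.04]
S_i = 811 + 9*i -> [811, 820, 829, 838, 847]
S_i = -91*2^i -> [-91, -182, -364, -728, -1456]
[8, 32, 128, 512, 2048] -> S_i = 8*4^i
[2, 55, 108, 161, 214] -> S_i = 2 + 53*i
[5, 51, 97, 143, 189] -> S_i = 5 + 46*i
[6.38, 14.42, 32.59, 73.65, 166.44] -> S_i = 6.38*2.26^i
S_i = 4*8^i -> [4, 32, 256, 2048, 16384]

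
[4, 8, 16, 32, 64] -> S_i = 4*2^i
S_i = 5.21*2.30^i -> [5.21, 11.98, 27.56, 63.39, 145.8]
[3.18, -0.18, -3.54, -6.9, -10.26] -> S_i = 3.18 + -3.36*i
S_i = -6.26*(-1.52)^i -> [-6.26, 9.52, -14.46, 21.98, -33.42]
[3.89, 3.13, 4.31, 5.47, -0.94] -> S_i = Random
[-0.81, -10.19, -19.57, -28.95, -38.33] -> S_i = -0.81 + -9.38*i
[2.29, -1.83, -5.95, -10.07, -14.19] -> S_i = 2.29 + -4.12*i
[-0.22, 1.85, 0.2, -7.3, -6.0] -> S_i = Random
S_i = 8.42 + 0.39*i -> [8.42, 8.81, 9.2, 9.59, 9.98]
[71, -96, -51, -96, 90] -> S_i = Random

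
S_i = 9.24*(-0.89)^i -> [9.24, -8.22, 7.32, -6.51, 5.8]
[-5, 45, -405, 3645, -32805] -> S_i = -5*-9^i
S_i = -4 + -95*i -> [-4, -99, -194, -289, -384]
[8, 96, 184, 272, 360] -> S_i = 8 + 88*i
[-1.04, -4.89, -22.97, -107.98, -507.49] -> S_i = -1.04*4.70^i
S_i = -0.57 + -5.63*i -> [-0.57, -6.2, -11.83, -17.46, -23.09]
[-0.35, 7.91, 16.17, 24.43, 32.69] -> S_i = -0.35 + 8.26*i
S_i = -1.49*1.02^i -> [-1.49, -1.52, -1.55, -1.58, -1.61]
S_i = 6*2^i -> [6, 12, 24, 48, 96]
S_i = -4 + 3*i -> [-4, -1, 2, 5, 8]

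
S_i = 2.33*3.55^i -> [2.33, 8.27, 29.36, 104.24, 370.06]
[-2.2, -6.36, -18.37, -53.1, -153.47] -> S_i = -2.20*2.89^i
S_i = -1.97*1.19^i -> [-1.97, -2.34, -2.79, -3.32, -3.95]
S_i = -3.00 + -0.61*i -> [-3.0, -3.61, -4.22, -4.83, -5.44]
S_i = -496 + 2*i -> [-496, -494, -492, -490, -488]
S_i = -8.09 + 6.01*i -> [-8.09, -2.08, 3.93, 9.94, 15.95]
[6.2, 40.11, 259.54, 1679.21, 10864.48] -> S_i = 6.20*6.47^i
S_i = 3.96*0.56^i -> [3.96, 2.22, 1.24, 0.7, 0.39]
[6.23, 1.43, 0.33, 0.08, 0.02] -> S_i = 6.23*0.23^i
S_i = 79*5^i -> [79, 395, 1975, 9875, 49375]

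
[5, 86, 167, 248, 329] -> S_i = 5 + 81*i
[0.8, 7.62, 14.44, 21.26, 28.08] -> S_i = 0.80 + 6.82*i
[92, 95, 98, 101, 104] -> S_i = 92 + 3*i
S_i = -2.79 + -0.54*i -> [-2.79, -3.33, -3.87, -4.41, -4.95]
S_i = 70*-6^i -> [70, -420, 2520, -15120, 90720]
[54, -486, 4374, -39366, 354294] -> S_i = 54*-9^i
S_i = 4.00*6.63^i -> [4.0, 26.52, 175.83, 1165.74, 7728.84]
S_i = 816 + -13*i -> [816, 803, 790, 777, 764]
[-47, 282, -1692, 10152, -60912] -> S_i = -47*-6^i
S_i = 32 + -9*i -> [32, 23, 14, 5, -4]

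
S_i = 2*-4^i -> [2, -8, 32, -128, 512]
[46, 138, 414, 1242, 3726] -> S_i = 46*3^i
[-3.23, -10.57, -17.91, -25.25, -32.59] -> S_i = -3.23 + -7.34*i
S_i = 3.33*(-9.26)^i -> [3.33, -30.84, 285.54, -2644.1, 24484.33]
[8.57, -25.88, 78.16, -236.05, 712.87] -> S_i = 8.57*(-3.02)^i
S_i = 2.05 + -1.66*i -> [2.05, 0.39, -1.27, -2.93, -4.59]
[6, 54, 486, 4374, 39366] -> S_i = 6*9^i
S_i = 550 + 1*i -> [550, 551, 552, 553, 554]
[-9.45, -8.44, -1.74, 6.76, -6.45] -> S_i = Random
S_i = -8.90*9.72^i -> [-8.9, -86.51, -840.86, -8173.14, -79442.9]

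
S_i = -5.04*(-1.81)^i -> [-5.04, 9.12, -16.51, 29.89, -54.09]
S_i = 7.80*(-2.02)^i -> [7.8, -15.76, 31.83, -64.29, 129.87]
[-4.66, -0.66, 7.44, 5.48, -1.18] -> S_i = Random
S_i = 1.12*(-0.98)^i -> [1.12, -1.1, 1.08, -1.05, 1.03]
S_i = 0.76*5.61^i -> [0.76, 4.26, 23.92, 134.18, 752.77]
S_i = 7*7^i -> [7, 49, 343, 2401, 16807]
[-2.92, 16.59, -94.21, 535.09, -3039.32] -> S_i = -2.92*(-5.68)^i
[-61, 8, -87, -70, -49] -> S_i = Random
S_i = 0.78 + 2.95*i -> [0.78, 3.73, 6.68, 9.63, 12.58]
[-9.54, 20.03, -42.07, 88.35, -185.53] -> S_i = -9.54*(-2.10)^i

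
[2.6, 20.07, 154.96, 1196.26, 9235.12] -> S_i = 2.60*7.72^i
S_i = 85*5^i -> [85, 425, 2125, 10625, 53125]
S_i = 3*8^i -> [3, 24, 192, 1536, 12288]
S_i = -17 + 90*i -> [-17, 73, 163, 253, 343]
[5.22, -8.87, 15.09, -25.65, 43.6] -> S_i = 5.22*(-1.70)^i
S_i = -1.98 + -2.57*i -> [-1.98, -4.55, -7.12, -9.69, -12.26]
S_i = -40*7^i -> [-40, -280, -1960, -13720, -96040]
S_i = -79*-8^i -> [-79, 632, -5056, 40448, -323584]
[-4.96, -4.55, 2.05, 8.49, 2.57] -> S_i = Random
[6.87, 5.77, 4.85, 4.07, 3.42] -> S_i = 6.87*0.84^i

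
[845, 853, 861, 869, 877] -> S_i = 845 + 8*i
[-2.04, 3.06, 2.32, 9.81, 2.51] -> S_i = Random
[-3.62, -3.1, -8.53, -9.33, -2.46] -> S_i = Random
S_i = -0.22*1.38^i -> [-0.22, -0.3, -0.42, -0.58, -0.8]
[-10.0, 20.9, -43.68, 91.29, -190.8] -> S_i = -10.00*(-2.09)^i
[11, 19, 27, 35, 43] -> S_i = 11 + 8*i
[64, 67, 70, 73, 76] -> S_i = 64 + 3*i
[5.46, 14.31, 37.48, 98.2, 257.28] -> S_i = 5.46*2.62^i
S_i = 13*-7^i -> [13, -91, 637, -4459, 31213]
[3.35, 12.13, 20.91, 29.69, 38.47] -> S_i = 3.35 + 8.78*i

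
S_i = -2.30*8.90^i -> [-2.3, -20.47, -182.18, -1621.43, -14430.72]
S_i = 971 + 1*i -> [971, 972, 973, 974, 975]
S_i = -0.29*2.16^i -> [-0.29, -0.63, -1.35, -2.92, -6.31]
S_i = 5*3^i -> [5, 15, 45, 135, 405]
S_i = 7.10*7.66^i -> [7.1, 54.39, 416.6, 3191.13, 24444.06]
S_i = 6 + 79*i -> [6, 85, 164, 243, 322]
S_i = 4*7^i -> [4, 28, 196, 1372, 9604]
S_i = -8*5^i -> [-8, -40, -200, -1000, -5000]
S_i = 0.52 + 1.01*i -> [0.52, 1.53, 2.54, 3.55, 4.56]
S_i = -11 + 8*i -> [-11, -3, 5, 13, 21]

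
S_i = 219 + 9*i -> [219, 228, 237, 246, 255]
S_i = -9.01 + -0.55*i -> [-9.01, -9.56, -10.11, -10.66, -11.21]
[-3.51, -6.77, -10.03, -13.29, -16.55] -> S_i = -3.51 + -3.26*i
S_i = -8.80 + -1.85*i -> [-8.8, -10.65, -12.5, -14.35, -16.2]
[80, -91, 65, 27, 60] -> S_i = Random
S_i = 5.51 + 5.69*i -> [5.51, 11.2, 16.89, 22.58, 28.27]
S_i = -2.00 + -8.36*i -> [-2.0, -10.36, -18.72, -27.08, -35.44]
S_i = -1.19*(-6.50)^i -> [-1.19, 7.74, -50.28, 326.8, -2124.22]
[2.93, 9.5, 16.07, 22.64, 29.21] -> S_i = 2.93 + 6.57*i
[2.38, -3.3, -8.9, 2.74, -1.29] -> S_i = Random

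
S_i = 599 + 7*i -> [599, 606, 613, 620, 627]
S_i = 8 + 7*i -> [8, 15, 22, 29, 36]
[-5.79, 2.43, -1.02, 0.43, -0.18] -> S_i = -5.79*(-0.42)^i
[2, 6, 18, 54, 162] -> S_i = 2*3^i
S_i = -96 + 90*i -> [-96, -6, 84, 174, 264]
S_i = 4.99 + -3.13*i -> [4.99, 1.86, -1.27, -4.4, -7.53]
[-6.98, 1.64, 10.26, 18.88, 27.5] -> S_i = -6.98 + 8.62*i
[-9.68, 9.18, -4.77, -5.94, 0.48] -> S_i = Random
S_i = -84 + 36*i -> [-84, -48, -12, 24, 60]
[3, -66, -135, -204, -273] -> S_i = 3 + -69*i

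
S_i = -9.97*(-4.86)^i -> [-9.97, 48.45, -235.49, 1144.47, -5562.12]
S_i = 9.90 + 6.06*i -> [9.9, 15.96, 22.02, 28.08, 34.14]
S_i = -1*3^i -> [-1, -3, -9, -27, -81]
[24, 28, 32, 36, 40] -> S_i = 24 + 4*i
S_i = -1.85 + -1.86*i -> [-1.85, -3.71, -5.57, -7.43, -9.29]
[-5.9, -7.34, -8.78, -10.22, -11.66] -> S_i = -5.90 + -1.44*i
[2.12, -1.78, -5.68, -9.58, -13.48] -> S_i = 2.12 + -3.90*i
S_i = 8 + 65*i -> [8, 73, 138, 203, 268]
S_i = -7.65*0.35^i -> [-7.65, -2.68, -0.94, -0.33, -0.11]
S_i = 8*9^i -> [8, 72, 648, 5832, 52488]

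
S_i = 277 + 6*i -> [277, 283, 289, 295, 301]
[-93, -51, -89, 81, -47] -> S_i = Random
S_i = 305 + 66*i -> [305, 371, 437, 503, 569]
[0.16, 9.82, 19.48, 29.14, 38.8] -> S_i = 0.16 + 9.66*i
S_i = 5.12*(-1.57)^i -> [5.12, -8.04, 12.62, -19.81, 31.11]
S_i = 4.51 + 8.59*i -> [4.51, 13.1, 21.69, 30.28, 38.87]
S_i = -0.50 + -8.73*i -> [-0.5, -9.23, -17.96, -26.69, -35.42]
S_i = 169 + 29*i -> [169, 198, 227, 256, 285]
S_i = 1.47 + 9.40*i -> [1.47, 10.87, 20.27, 29.67, 39.07]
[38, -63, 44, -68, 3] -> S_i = Random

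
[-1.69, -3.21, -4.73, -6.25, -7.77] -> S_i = -1.69 + -1.52*i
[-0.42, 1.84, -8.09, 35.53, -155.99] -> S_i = -0.42*(-4.39)^i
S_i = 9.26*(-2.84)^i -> [9.26, -26.3, 74.69, -212.11, 602.4]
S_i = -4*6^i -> [-4, -24, -144, -864, -5184]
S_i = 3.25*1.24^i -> [3.25, 4.03, 5.0, 6.2, 7.68]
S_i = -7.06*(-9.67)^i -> [-7.06, 68.27, -660.17, 6383.87, -61732.04]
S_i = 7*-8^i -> [7, -56, 448, -3584, 28672]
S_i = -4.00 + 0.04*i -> [-4.0, -3.96, -3.92, -3.88, -3.84]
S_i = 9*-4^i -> [9, -36, 144, -576, 2304]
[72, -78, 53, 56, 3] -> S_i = Random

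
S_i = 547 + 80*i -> [547, 627, 707, 787, 867]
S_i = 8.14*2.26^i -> [8.14, 18.4, 41.58, 93.96, 212.35]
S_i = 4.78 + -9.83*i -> [4.78, -5.05, -14.88, -24.71, -34.54]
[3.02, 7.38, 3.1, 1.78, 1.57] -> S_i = Random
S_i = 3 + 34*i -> [3, 37, 71, 105, 139]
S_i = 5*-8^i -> [5, -40, 320, -2560, 20480]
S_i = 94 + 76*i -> [94, 170, 246, 322, 398]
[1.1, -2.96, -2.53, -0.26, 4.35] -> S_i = Random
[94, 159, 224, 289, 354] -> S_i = 94 + 65*i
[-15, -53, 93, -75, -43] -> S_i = Random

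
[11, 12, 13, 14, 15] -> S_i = 11 + 1*i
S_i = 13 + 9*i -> [13, 22, 31, 40, 49]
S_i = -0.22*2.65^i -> [-0.22, -0.58, -1.54, -4.09, -10.85]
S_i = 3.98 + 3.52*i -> [3.98, 7.5, 11.02, 14.54, 18.06]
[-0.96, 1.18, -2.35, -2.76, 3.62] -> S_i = Random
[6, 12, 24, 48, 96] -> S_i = 6*2^i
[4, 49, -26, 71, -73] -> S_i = Random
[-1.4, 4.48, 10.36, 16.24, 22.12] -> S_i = -1.40 + 5.88*i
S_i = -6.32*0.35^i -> [-6.32, -2.21, -0.77, -0.27, -0.09]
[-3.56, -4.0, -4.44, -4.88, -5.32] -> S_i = -3.56 + -0.44*i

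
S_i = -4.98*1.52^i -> [-4.98, -7.57, -11.51, -17.49, -26.58]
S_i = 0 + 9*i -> [0, 9, 18, 27, 36]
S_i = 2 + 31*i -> [2, 33, 64, 95, 126]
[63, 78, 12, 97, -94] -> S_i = Random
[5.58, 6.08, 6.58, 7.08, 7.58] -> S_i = 5.58 + 0.50*i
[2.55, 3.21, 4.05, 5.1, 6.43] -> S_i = 2.55*1.26^i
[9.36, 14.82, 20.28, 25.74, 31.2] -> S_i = 9.36 + 5.46*i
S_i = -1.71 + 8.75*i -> [-1.71, 7.04, 15.79, 24.54, 33.29]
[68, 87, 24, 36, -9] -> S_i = Random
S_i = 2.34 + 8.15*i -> [2.34, 10.49, 18.64, 26.79, 34.94]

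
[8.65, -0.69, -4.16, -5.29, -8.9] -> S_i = Random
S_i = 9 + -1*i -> [9, 8, 7, 6, 5]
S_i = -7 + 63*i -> [-7, 56, 119, 182, 245]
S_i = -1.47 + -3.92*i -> [-1.47, -5.39, -9.31, -13.23, -17.15]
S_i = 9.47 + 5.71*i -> [9.47, 15.18, 20.89, 26.6, 32.31]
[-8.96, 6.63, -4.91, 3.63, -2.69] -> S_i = -8.96*(-0.74)^i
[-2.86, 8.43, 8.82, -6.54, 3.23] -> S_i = Random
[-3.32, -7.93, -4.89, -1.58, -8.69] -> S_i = Random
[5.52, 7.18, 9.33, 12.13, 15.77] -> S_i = 5.52*1.30^i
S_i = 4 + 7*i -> [4, 11, 18, 25, 32]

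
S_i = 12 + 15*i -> [12, 27, 42, 57, 72]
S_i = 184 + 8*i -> [184, 192, 200, 208, 216]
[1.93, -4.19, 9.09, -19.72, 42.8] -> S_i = 1.93*(-2.17)^i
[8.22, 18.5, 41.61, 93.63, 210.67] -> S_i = 8.22*2.25^i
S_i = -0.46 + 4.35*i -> [-0.46, 3.89, 8.24, 12.59, 16.94]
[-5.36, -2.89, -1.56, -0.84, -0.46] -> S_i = -5.36*0.54^i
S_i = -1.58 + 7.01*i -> [-1.58, 5.43, 12.44, 19.45, 26.46]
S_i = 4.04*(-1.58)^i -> [4.04, -6.38, 10.09, -15.94, 25.18]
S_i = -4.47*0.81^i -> [-4.47, -3.62, -2.93, -2.38, -1.92]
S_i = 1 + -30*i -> [1, -29, -59, -89, -119]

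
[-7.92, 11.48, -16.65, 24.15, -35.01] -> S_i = -7.92*(-1.45)^i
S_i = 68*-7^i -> [68, -476, 3332, -23324, 163268]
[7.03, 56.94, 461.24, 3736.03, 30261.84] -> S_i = 7.03*8.10^i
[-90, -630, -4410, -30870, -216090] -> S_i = -90*7^i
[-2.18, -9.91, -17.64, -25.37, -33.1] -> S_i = -2.18 + -7.73*i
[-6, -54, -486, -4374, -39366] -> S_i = -6*9^i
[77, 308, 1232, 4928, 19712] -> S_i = 77*4^i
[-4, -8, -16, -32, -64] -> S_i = -4*2^i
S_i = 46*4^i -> [46, 184, 736, 2944, 11776]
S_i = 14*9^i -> [14, 126, 1134, 10206, 91854]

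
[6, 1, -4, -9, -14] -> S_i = 6 + -5*i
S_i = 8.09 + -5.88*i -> [8.09, 2.21, -3.67, -9.55, -15.43]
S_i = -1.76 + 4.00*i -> [-1.76, 2.24, 6.24, 10.24, 14.24]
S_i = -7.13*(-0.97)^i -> [-7.13, 6.92, -6.71, 6.51, -6.31]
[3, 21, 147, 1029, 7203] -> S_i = 3*7^i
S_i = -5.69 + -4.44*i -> [-5.69, -10.13, -14.57, -19.01, -23.45]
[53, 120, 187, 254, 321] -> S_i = 53 + 67*i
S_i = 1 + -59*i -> [1, -58, -117, -176, -235]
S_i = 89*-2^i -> [89, -178, 356, -712, 1424]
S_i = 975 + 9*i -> [975, 984, 993, 1002, 1011]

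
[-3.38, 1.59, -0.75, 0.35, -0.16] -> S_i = -3.38*(-0.47)^i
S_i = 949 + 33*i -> [949, 982, 1015, 1048, 1081]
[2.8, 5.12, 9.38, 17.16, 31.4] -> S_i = 2.80*1.83^i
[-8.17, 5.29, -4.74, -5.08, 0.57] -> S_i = Random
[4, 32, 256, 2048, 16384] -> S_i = 4*8^i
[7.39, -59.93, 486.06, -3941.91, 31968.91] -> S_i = 7.39*(-8.11)^i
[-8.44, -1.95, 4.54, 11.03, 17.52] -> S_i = -8.44 + 6.49*i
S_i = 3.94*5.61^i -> [3.94, 22.1, 124.0, 695.64, 3902.54]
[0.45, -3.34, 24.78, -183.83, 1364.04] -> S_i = 0.45*(-7.42)^i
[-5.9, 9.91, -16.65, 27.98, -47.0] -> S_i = -5.90*(-1.68)^i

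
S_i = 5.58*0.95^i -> [5.58, 5.3, 5.04, 4.78, 4.54]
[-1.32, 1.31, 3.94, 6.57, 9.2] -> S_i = -1.32 + 2.63*i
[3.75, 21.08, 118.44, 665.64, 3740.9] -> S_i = 3.75*5.62^i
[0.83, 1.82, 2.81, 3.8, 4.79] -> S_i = 0.83 + 0.99*i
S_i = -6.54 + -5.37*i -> [-6.54, -11.91, -17.28, -22.65, -28.02]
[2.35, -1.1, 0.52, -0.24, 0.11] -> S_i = 2.35*(-0.47)^i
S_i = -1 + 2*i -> [-1, 1, 3, 5, 7]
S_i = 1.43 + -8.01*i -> [1.43, -6.58, -14.59, -22.6, -30.61]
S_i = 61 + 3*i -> [61, 64, 67, 70, 73]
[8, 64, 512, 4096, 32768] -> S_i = 8*8^i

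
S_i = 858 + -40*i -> [858, 818, 778, 738, 698]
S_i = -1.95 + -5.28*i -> [-1.95, -7.23, -12.51, -17.79, -23.07]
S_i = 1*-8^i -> [1, -8, 64, -512, 4096]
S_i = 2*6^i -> [2, 12, 72, 432, 2592]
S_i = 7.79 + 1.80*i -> [7.79, 9.59, 11.39, 13.19, 14.99]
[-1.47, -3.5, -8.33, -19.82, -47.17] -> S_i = -1.47*2.38^i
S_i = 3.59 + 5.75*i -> [3.59, 9.34, 15.09, 20.84, 26.59]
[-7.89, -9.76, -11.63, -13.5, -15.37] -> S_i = -7.89 + -1.87*i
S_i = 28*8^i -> [28, 224, 1792, 14336, 114688]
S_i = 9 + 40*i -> [9, 49, 89, 129, 169]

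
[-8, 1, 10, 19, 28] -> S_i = -8 + 9*i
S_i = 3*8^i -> [3, 24, 192, 1536, 12288]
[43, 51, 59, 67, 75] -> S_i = 43 + 8*i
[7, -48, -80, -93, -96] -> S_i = Random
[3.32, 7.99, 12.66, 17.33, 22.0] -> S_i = 3.32 + 4.67*i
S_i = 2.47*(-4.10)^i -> [2.47, -10.13, 41.52, -170.23, 697.96]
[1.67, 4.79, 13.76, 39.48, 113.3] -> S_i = 1.67*2.87^i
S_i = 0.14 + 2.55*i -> [0.14, 2.69, 5.24, 7.79, 10.34]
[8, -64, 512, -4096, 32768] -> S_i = 8*-8^i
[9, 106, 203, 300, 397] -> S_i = 9 + 97*i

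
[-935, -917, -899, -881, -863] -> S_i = -935 + 18*i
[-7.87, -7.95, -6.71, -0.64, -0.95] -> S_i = Random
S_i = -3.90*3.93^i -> [-3.9, -15.33, -60.24, -236.72, -930.33]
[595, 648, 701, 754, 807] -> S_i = 595 + 53*i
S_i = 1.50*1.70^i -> [1.5, 2.55, 4.33, 7.37, 12.53]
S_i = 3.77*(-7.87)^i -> [3.77, -29.67, 233.5, -1837.66, 14462.4]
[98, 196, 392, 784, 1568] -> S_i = 98*2^i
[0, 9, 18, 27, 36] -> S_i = 0 + 9*i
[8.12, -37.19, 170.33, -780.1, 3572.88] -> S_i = 8.12*(-4.58)^i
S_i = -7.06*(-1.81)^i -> [-7.06, 12.78, -23.13, 41.86, -75.77]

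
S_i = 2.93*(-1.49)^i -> [2.93, -4.37, 6.5, -9.69, 14.44]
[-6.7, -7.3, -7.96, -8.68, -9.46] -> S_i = -6.70*1.09^i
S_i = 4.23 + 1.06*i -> [4.23, 5.29, 6.35, 7.41, 8.47]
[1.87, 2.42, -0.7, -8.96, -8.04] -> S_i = Random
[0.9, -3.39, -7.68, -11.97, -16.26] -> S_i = 0.90 + -4.29*i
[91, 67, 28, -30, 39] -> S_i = Random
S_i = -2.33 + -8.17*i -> [-2.33, -10.5, -18.67, -26.84, -35.01]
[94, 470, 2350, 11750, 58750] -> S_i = 94*5^i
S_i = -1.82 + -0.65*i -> [-1.82, -2.47, -3.12, -3.77, -4.42]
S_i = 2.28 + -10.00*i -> [2.28, -7.72, -17.72, -27.72, -37.72]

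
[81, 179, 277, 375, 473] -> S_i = 81 + 98*i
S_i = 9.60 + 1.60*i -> [9.6, 11.2, 12.8, 14.4, 16.0]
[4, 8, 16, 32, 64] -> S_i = 4*2^i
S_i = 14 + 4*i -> [14, 18, 22, 26, 30]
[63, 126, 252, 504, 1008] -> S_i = 63*2^i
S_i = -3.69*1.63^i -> [-3.69, -6.01, -9.8, -15.98, -26.05]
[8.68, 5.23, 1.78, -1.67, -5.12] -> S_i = 8.68 + -3.45*i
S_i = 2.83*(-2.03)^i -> [2.83, -5.74, 11.66, -23.67, 48.06]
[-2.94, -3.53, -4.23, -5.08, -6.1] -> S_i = -2.94*1.20^i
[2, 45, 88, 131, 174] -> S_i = 2 + 43*i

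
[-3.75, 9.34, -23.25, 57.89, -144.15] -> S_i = -3.75*(-2.49)^i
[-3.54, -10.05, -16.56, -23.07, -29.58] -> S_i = -3.54 + -6.51*i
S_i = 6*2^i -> [6, 12, 24, 48, 96]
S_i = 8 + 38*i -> [8, 46, 84, 122, 160]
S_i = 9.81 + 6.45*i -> [9.81, 16.26, 22.71, 29.16, 35.61]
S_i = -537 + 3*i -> [-537, -534, -531, -528, -525]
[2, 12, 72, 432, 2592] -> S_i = 2*6^i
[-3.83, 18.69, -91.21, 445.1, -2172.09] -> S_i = -3.83*(-4.88)^i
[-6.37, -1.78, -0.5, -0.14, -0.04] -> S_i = -6.37*0.28^i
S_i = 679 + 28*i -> [679, 707, 735, 763, 791]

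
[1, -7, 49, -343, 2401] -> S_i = 1*-7^i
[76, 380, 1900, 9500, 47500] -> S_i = 76*5^i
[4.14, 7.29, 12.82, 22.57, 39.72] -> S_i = 4.14*1.76^i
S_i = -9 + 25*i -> [-9, 16, 41, 66, 91]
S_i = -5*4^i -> [-5, -20, -80, -320, -1280]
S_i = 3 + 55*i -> [3, 58, 113, 168, 223]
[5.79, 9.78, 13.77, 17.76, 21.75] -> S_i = 5.79 + 3.99*i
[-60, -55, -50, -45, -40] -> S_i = -60 + 5*i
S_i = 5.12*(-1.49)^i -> [5.12, -7.63, 11.37, -16.94, 25.24]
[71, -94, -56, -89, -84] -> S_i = Random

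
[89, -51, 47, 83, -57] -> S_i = Random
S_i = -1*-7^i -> [-1, 7, -49, 343, -2401]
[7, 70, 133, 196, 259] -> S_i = 7 + 63*i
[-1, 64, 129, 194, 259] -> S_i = -1 + 65*i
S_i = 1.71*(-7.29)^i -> [1.71, -12.47, 90.88, -662.49, 4829.55]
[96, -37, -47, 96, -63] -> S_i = Random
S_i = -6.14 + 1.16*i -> [-6.14, -4.98, -3.82, -2.66, -1.5]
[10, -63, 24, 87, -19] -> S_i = Random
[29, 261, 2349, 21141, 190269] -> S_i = 29*9^i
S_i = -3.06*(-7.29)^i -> [-3.06, 22.31, -162.62, 1185.51, -8642.34]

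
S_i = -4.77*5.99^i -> [-4.77, -28.57, -171.15, -1025.18, -6140.81]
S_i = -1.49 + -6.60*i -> [-1.49, -8.09, -14.69, -21.29, -27.89]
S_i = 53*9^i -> [53, 477, 4293, 38637, 347733]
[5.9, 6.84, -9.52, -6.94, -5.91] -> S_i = Random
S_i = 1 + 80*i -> [1, 81, 161, 241, 321]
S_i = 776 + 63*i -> [776, 839, 902, 965, 1028]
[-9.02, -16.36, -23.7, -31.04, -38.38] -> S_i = -9.02 + -7.34*i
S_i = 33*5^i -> [33, 165, 825, 4125, 20625]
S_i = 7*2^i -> [7, 14, 28, 56, 112]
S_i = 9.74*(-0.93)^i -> [9.74, -9.06, 8.42, -7.83, 7.29]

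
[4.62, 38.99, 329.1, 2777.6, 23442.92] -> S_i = 4.62*8.44^i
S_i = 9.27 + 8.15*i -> [9.27, 17.42, 25.57, 33.72, 41.87]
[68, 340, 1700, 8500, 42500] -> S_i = 68*5^i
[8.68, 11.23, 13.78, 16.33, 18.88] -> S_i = 8.68 + 2.55*i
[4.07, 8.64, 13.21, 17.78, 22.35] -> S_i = 4.07 + 4.57*i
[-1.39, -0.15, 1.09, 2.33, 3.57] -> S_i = -1.39 + 1.24*i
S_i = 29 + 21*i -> [29, 50, 71, 92, 113]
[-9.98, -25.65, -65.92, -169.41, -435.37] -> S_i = -9.98*2.57^i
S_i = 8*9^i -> [8, 72, 648, 5832, 52488]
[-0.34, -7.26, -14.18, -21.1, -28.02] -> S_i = -0.34 + -6.92*i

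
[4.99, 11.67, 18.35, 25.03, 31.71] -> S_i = 4.99 + 6.68*i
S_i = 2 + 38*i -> [2, 40, 78, 116, 154]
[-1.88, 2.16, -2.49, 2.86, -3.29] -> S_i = -1.88*(-1.15)^i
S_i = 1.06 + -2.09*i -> [1.06, -1.03, -3.12, -5.21, -7.3]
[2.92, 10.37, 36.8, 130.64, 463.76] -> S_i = 2.92*3.55^i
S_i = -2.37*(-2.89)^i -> [-2.37, 6.85, -19.79, 57.21, -165.33]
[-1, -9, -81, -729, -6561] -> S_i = -1*9^i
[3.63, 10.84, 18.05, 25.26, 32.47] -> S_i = 3.63 + 7.21*i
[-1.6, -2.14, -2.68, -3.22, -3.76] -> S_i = -1.60 + -0.54*i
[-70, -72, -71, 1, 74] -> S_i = Random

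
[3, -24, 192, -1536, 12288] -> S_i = 3*-8^i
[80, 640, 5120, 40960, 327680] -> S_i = 80*8^i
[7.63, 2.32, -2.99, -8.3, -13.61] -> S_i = 7.63 + -5.31*i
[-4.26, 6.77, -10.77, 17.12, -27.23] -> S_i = -4.26*(-1.59)^i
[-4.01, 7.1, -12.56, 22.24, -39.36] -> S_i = -4.01*(-1.77)^i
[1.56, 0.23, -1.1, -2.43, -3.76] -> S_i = 1.56 + -1.33*i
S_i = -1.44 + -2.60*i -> [-1.44, -4.04, -6.64, -9.24, -11.84]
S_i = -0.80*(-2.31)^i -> [-0.8, 1.85, -4.27, 9.86, -22.78]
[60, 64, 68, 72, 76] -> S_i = 60 + 4*i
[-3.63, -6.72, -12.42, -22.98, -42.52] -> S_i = -3.63*1.85^i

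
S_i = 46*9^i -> [46, 414, 3726, 33534, 301806]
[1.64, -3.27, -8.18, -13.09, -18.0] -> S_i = 1.64 + -4.91*i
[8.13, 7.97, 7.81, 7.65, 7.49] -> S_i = 8.13 + -0.16*i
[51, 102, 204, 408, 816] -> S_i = 51*2^i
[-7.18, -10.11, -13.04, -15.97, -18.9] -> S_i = -7.18 + -2.93*i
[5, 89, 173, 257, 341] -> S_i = 5 + 84*i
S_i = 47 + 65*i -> [47, 112, 177, 242, 307]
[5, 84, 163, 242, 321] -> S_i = 5 + 79*i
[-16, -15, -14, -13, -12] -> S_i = -16 + 1*i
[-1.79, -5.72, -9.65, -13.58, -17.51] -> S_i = -1.79 + -3.93*i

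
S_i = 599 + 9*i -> [599, 608, 617, 626, 635]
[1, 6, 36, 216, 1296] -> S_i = 1*6^i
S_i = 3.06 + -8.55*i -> [3.06, -5.49, -14.04, -22.59, -31.14]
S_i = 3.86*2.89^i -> [3.86, 11.16, 32.24, 93.17, 269.26]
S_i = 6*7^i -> [6, 42, 294, 2058, 14406]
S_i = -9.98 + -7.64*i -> [-9.98, -17.62, -25.26, -32.9, -40.54]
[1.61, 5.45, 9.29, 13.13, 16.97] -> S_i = 1.61 + 3.84*i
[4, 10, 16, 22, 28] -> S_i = 4 + 6*i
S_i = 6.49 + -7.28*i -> [6.49, -0.79, -8.07, -15.35, -22.63]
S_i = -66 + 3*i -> [-66, -63, -60, -57, -54]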